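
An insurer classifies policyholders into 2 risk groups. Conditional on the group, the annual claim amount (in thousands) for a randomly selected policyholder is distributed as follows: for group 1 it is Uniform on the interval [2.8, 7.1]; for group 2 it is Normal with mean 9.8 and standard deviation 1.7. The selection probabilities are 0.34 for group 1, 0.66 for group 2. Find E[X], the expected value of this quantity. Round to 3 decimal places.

8.151

Component means — 1: 4.95; 2: 9.8.
E[X] = 0.34·4.95 + 0.66·9.8 = 8.151.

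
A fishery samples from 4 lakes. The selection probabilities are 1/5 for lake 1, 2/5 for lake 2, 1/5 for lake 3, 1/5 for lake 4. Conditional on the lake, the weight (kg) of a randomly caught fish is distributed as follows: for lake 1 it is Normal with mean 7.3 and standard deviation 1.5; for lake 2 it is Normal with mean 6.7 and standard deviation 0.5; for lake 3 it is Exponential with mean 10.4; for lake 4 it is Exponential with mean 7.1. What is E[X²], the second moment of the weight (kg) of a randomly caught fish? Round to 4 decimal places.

For each component E[X²] = Var + (mean)², giving 1: 55.54; 2: 45.14; 3: 216.32; 4: 100.82.
Overall E[X²] = 0.2·55.54 + 0.4·45.14 + 0.2·216.32 + 0.2·100.82 = 92.592.

92.5920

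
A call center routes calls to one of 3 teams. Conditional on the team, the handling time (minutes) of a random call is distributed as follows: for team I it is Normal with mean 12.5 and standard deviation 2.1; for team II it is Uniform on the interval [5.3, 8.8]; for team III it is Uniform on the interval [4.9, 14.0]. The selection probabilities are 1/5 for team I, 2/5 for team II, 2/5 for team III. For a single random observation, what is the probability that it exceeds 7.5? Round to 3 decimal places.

Conditional on each team, P(X > 7.5): I: 0.991366; II: 0.371429; III: 0.714286.
By total probability, P(X > 7.5) = 0.2·0.991366 + 0.4·0.371429 + 0.4·0.714286 = 0.632559.

0.633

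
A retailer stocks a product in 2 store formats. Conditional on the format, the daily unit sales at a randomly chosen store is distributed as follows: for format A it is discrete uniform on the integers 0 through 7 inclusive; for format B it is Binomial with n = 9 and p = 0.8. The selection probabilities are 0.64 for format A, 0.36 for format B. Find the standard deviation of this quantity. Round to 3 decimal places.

Per component, A: μ=3.5, E[X²]=17.5; B: μ=7.2, E[X²]=53.28.
E[X] = 0.64·3.5 + 0.36·7.2 = 4.832.
E[X²] = 0.64·17.5 + 0.36·53.28 = 30.3808.
Var(X) = E[X²] − (E[X])² = 30.3808 − 23.3482 = 7.03258.
SD(X) = √7.03258 = 2.6519.

2.652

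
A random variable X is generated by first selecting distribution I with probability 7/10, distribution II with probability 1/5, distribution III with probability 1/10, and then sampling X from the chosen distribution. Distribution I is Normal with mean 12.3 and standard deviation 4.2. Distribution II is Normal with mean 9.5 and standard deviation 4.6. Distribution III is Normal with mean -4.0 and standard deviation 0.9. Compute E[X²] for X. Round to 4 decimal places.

142.2140

For each component E[X²] = Var + (mean)², giving I: 168.93; II: 111.41; III: 16.81.
Overall E[X²] = 0.7·168.93 + 0.2·111.41 + 0.1·16.81 = 142.214.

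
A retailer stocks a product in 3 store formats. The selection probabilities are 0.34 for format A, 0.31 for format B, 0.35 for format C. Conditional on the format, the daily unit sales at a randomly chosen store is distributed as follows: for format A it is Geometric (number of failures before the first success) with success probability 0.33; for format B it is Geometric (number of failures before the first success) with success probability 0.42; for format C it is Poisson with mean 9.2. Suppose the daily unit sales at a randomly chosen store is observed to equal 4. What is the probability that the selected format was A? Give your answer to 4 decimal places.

0.4720

Likelihoods P(X=4 | ·): A: 0.0664987; B: 0.0475293; C: 0.03016.
Posterior ∝ prior × likelihood. Numerator for A: 0.34·0.0664987 = 0.0226096.
Normalizing constant: 0.34·0.0664987 + 0.31·0.0475293 + 0.35·0.03016 = 0.0478996.
P(A | observation) = 0.0226096 / 0.0478996 = 0.47202.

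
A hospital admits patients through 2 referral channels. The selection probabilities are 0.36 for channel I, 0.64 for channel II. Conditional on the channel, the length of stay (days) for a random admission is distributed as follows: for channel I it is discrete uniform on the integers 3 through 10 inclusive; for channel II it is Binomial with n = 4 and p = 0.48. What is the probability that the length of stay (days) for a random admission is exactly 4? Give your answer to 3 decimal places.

0.079

Conditional on each channel, P(X = 4): I: 0.125; II: 0.0530842.
By total probability, P(X = 4) = 0.36·0.125 + 0.64·0.0530842 = 0.0789739.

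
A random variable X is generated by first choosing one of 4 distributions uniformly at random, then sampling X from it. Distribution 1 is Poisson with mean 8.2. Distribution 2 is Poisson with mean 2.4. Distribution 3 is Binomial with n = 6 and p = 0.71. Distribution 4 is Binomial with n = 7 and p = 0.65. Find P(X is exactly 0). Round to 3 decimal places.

Conditional on each component, P(X = 0): 1: 0.000274654; 2: 0.090718; 3: 0.000594823; 4: 0.000643393.
By total probability, P(X = 0) = 0.25·0.000274654 + 0.25·0.090718 + 0.25·0.000594823 + 0.25·0.000643393 = 0.0230577.

0.023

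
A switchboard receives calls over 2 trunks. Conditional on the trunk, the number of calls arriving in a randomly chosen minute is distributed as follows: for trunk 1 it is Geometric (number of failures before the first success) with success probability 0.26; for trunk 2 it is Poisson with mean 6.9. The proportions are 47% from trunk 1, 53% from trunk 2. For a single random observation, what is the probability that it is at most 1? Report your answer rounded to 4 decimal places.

Conditional on each trunk, P(X ≤ 1): 1: 0.4524; 2: 0.0079615.
By total probability, P(X ≤ 1) = 0.47·0.4524 + 0.53·0.0079615 = 0.216848.

0.2168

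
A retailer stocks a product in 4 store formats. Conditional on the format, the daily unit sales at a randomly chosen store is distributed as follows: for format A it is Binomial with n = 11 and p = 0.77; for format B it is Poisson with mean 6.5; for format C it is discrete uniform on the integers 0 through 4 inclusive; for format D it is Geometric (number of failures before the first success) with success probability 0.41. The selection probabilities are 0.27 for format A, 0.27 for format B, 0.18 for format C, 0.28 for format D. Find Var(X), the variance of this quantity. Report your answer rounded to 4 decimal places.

12.6147

Per component, A: μ=8.47, E[X²]=73.689; B: μ=6.5, E[X²]=48.75; C: μ=2, E[X²]=6; D: μ=1.43902, E[X²]=5.58061.
E[X] = 0.27·8.47 + 0.27·6.5 + 0.18·2 + 0.28·1.43902 = 4.80483.
E[X²] = 0.27·73.689 + 0.27·48.75 + 0.18·6 + 0.28·5.58061 = 35.7011.
Var(X) = E[X²] − (E[X])² = 35.7011 − 23.0864 = 12.6147.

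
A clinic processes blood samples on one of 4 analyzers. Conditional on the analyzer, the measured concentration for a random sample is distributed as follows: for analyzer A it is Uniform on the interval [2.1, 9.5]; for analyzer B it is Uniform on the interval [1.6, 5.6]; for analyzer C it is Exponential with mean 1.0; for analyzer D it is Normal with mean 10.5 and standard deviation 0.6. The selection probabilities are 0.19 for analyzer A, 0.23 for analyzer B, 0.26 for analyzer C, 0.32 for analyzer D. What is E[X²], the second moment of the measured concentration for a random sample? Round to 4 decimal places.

46.4613

For each component E[X²] = Var + (mean)², giving A: 38.2033; B: 14.2933; C: 2; D: 110.61.
Overall E[X²] = 0.19·38.2033 + 0.23·14.2933 + 0.26·2 + 0.32·110.61 = 46.4613.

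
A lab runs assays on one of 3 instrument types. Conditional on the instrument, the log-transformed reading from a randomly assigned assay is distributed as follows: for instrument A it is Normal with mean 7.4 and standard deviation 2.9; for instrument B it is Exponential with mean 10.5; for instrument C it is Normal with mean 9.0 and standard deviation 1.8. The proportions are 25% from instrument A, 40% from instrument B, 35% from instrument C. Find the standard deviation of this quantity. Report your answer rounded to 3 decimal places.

6.988

Per component, A: μ=7.4, E[X²]=63.17; B: μ=10.5, E[X²]=220.5; C: μ=9, E[X²]=84.24.
E[X] = 0.25·7.4 + 0.4·10.5 + 0.35·9 = 9.2.
E[X²] = 0.25·63.17 + 0.4·220.5 + 0.35·84.24 = 133.476.
Var(X) = E[X²] − (E[X])² = 133.476 − 84.64 = 48.8365.
SD(X) = √48.8365 = 6.98831.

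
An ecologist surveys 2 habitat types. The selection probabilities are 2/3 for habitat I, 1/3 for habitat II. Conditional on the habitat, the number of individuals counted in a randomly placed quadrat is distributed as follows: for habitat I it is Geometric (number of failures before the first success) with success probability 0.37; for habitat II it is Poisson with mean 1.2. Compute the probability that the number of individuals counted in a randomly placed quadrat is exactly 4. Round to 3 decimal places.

Conditional on each habitat, P(X = 4): I: 0.058286; II: 0.0260232.
By total probability, P(X = 4) = 0.666667·0.058286 + 0.333333·0.0260232 = 0.0475317.

0.048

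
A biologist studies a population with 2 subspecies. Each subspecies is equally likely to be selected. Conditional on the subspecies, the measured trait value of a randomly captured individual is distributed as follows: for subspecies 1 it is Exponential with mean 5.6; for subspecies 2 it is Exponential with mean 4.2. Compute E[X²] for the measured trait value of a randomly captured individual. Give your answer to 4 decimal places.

49.0000

For each component E[X²] = Var + (mean)², giving 1: 62.72; 2: 35.28.
Overall E[X²] = 0.5·62.72 + 0.5·35.28 = 49.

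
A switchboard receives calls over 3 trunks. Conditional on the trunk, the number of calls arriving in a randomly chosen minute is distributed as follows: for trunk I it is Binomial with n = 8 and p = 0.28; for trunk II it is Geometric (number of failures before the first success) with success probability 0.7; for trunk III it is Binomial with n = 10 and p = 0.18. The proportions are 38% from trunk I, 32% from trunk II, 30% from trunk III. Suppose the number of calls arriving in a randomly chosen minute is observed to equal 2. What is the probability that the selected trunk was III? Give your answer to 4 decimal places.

Likelihoods P(X=2 | ·): I: 0.305822; II: 0.063; III: 0.298036.
Posterior ∝ prior × likelihood. Numerator for III: 0.3·0.298036 = 0.0894107.
Normalizing constant: 0.38·0.305822 + 0.32·0.063 + 0.3·0.298036 = 0.225783.
P(III | observation) = 0.0894107 / 0.225783 = 0.396003.

0.3960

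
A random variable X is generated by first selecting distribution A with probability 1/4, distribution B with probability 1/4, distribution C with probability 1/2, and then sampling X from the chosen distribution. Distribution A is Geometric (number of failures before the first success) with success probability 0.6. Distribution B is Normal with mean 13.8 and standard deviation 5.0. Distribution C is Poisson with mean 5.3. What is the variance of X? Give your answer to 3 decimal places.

31.673

Per component, A: μ=0.666667, E[X²]=1.55556; B: μ=13.8, E[X²]=215.44; C: μ=5.3, E[X²]=33.39.
E[X] = 0.25·0.666667 + 0.25·13.8 + 0.5·5.3 = 6.26667.
E[X²] = 0.25·1.55556 + 0.25·215.44 + 0.5·33.39 = 70.9439.
Var(X) = E[X²] − (E[X])² = 70.9439 − 39.2711 = 31.6728.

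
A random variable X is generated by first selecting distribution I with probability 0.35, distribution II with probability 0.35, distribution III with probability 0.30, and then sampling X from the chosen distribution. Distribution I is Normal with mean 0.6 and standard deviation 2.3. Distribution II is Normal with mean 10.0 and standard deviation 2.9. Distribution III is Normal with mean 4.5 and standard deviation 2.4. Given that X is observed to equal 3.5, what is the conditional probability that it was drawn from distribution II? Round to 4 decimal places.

Likelihoods f(3.5 | ·): I: 0.0783363; II: 0.0111587; III: 0.152405.
Posterior ∝ prior × likelihood. Numerator for II: 0.35·0.0111587 = 0.00390553.
Normalizing constant: 0.35·0.0783363 + 0.35·0.0111587 + 0.3·0.152405 = 0.0770448.
P(II | observation) = 0.00390553 / 0.0770448 = 0.0506917.

0.0507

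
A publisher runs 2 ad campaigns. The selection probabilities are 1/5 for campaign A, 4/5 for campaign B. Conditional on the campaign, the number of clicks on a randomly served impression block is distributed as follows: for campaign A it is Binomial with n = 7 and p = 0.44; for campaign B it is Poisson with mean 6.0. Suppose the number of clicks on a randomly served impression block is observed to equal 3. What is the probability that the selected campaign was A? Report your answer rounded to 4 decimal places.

Likelihoods P(X=3 | ·): A: 0.29321; B: 0.0892351.
Posterior ∝ prior × likelihood. Numerator for A: 0.2·0.29321 = 0.0586419.
Normalizing constant: 0.2·0.29321 + 0.8·0.0892351 = 0.13003.
P(A | observation) = 0.0586419 / 0.13003 = 0.450988.

0.4510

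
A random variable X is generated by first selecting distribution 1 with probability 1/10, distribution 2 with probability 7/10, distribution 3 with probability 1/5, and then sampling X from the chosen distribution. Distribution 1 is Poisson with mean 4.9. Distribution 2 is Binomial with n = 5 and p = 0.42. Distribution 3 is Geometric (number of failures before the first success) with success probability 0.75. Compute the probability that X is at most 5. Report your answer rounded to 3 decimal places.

Conditional on each component, P(X ≤ 5): 1: 0.633501; 2: 1; 3: 0.999756.
By total probability, P(X ≤ 5) = 0.1·0.633501 + 0.7·1 + 0.2·0.999756 = 0.963301.

0.963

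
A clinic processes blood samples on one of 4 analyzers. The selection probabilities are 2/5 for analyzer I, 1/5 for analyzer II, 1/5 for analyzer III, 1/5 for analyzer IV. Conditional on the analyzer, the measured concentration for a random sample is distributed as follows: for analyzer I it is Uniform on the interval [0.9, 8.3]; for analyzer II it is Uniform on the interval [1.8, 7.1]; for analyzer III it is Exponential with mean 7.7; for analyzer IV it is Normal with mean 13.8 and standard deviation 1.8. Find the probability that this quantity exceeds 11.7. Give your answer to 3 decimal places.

0.219

Conditional on each analyzer, P(X > 11.7): I: 0; II: 0; III: 0.218826; IV: 0.878327.
By total probability, P(X > 11.7) = 0.4·0 + 0.2·0 + 0.2·0.218826 + 0.2·0.878327 = 0.219431.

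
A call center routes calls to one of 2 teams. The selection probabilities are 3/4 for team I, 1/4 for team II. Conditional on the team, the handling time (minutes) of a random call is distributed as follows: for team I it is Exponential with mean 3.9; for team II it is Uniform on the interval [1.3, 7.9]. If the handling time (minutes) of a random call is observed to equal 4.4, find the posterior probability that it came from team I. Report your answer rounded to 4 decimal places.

0.6216

Likelihoods f(4.4 | ·): I: 0.0829778; II: 0.151515.
Posterior ∝ prior × likelihood. Numerator for I: 0.75·0.0829778 = 0.0622334.
Normalizing constant: 0.75·0.0829778 + 0.25·0.151515 = 0.100112.
P(I | observation) = 0.0622334 / 0.100112 = 0.621637.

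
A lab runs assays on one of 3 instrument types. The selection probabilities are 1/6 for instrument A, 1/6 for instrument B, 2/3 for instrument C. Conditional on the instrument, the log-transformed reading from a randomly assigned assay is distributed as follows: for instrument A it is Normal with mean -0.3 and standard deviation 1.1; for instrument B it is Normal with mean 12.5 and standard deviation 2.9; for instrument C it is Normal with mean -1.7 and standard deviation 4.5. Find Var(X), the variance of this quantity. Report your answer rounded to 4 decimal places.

42.2767

Per component, A: μ=-0.3, E[X²]=1.3; B: μ=12.5, E[X²]=164.66; C: μ=-1.7, E[X²]=23.14.
E[X] = 0.166667·-0.3 + 0.166667·12.5 + 0.666667·-1.7 = 0.9.
E[X²] = 0.166667·1.3 + 0.166667·164.66 + 0.666667·23.14 = 43.0867.
Var(X) = E[X²] − (E[X])² = 43.0867 − 0.81 = 42.2767.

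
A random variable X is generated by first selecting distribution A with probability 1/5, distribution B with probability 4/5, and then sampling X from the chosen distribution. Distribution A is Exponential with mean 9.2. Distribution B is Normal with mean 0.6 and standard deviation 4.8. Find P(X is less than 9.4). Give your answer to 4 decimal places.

Conditional on each component, P(X < 9.4): A: 0.640032; B: 0.966623.
By total probability, P(X < 9.4) = 0.2·0.640032 + 0.8·0.966623 = 0.901305.

0.9013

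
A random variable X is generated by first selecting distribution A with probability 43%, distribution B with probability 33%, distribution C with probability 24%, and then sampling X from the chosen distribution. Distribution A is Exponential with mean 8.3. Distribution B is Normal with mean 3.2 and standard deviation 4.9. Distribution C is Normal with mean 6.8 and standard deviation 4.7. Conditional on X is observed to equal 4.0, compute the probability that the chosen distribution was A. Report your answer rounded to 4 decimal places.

0.4234

Likelihoods f(4.0 | ·): A: 0.0744086; B: 0.0803389; C: 0.0710795.
Posterior ∝ prior × likelihood. Numerator for A: 0.43·0.0744086 = 0.0319957.
Normalizing constant: 0.43·0.0744086 + 0.33·0.0803389 + 0.24·0.0710795 = 0.0755666.
P(A | observation) = 0.0319957 / 0.0755666 = 0.423411.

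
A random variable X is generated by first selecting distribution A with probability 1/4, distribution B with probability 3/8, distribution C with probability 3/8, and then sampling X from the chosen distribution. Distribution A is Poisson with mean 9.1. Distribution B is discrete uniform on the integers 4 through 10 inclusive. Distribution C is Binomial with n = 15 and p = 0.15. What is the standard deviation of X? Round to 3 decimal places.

3.532

Per component, A: μ=9.1, E[X²]=91.91; B: μ=7, E[X²]=53; C: μ=2.25, E[X²]=6.975.
E[X] = 0.25·9.1 + 0.375·7 + 0.375·2.25 = 5.74375.
E[X²] = 0.25·91.91 + 0.375·53 + 0.375·6.975 = 45.4681.
Var(X) = E[X²] − (E[X])² = 45.4681 − 32.9907 = 12.4775.
SD(X) = √12.4775 = 3.53234.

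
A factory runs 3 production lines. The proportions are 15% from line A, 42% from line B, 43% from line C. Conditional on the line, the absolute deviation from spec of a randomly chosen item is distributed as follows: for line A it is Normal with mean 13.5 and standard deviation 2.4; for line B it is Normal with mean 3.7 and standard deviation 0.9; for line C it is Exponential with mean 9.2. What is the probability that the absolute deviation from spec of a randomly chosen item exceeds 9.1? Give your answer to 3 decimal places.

0.305

Conditional on each line, P(X > 9.1): A: 0.966623; B: 9.86588e-10; C: 0.3719.
By total probability, P(X > 9.1) = 0.15·0.966623 + 0.42·9.86588e-10 + 0.43·0.3719 = 0.30491.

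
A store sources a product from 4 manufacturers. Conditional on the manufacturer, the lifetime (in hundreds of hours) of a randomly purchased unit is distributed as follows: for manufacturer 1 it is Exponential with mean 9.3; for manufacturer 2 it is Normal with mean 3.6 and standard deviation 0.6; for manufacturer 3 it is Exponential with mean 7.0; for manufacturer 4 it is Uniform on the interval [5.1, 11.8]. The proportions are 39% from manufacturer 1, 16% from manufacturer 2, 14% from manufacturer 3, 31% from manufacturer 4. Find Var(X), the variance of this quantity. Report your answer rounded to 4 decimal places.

Per component, 1: μ=9.3, E[X²]=172.98; 2: μ=3.6, E[X²]=13.32; 3: μ=7, E[X²]=98; 4: μ=8.45, E[X²]=75.1433.
E[X] = 0.39·9.3 + 0.16·3.6 + 0.14·7 + 0.31·8.45 = 7.8025.
E[X²] = 0.39·172.98 + 0.16·13.32 + 0.14·98 + 0.31·75.1433 = 106.608.
Var(X) = E[X²] − (E[X])² = 106.608 − 60.879 = 45.7288.

45.7288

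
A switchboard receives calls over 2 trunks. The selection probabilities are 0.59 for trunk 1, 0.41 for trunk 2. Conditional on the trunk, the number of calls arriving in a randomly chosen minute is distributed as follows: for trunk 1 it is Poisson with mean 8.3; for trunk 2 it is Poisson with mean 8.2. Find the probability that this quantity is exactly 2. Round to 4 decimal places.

Conditional on each trunk, P(X = 2): 1: 0.00856016; 2: 0.00923385.
By total probability, P(X = 2) = 0.59·0.00856016 + 0.41·0.00923385 = 0.00883638.

0.0088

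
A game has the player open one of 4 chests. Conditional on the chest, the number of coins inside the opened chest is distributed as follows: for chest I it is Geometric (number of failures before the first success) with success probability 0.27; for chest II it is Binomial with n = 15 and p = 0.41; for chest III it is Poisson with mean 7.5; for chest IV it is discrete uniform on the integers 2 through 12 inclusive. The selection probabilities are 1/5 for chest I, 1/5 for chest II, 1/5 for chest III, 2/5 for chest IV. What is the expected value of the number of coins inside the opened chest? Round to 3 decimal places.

Component means — I: 2.7037; II: 6.15; III: 7.5; IV: 7.
E[X] = 0.2·2.7037 + 0.2·6.15 + 0.2·7.5 + 0.4·7 = 6.07074.

6.071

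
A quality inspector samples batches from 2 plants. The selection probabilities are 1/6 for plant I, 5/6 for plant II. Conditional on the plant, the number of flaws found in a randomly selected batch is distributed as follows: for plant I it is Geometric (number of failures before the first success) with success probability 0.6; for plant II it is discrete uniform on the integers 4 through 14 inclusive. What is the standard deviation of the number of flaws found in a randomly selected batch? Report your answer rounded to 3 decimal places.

4.262

Per component, I: μ=0.666667, E[X²]=1.55556; II: μ=9, E[X²]=91.
E[X] = 0.166667·0.666667 + 0.833333·9 = 7.61111.
E[X²] = 0.166667·1.55556 + 0.833333·91 = 76.0926.
Var(X) = E[X²] − (E[X])² = 76.0926 − 57.929 = 18.1636.
SD(X) = √18.1636 = 4.26188.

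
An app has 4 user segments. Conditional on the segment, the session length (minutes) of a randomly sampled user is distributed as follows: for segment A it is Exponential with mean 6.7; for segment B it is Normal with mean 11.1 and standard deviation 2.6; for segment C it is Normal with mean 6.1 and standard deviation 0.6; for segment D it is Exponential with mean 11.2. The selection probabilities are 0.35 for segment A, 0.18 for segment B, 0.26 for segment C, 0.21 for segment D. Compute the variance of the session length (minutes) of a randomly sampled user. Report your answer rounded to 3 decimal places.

Per component, A: μ=6.7, E[X²]=89.78; B: μ=11.1, E[X²]=129.97; C: μ=6.1, E[X²]=37.57; D: μ=11.2, E[X²]=250.88.
E[X] = 0.35·6.7 + 0.18·11.1 + 0.26·6.1 + 0.21·11.2 = 8.281.
E[X²] = 0.35·89.78 + 0.18·129.97 + 0.26·37.57 + 0.21·250.88 = 117.271.
Var(X) = E[X²] − (E[X])² = 117.271 − 68.575 = 48.6956.

48.696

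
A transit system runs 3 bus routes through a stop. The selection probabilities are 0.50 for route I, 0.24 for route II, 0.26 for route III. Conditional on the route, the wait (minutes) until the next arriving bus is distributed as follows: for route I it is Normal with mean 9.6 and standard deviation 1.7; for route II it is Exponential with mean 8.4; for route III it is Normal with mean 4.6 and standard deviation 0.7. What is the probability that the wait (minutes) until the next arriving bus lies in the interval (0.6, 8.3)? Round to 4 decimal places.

0.5052

Conditional on each route, P(0.6 < X < 8.3): I: 0.222223; II: 0.558778; III: 1.
By total probability, P(0.6 < X < 8.3) = 0.5·0.222223 + 0.24·0.558778 + 0.26·1 = 0.505218.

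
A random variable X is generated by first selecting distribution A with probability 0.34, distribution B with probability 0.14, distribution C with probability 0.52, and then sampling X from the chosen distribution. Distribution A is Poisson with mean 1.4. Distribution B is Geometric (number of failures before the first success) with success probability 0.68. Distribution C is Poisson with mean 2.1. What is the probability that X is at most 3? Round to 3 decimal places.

Conditional on each component, P(X ≤ 3): A: 0.946275; B: 0.989514; C: 0.838643.
By total probability, P(X ≤ 3) = 0.34·0.946275 + 0.14·0.989514 + 0.52·0.838643 = 0.89636.

0.896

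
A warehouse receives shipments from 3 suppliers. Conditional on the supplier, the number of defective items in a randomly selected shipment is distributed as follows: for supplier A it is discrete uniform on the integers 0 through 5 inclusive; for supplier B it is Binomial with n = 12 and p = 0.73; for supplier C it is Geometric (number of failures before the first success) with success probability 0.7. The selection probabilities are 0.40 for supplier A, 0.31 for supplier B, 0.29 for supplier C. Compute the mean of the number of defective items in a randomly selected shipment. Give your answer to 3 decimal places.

3.840

Component means — A: 2.5; B: 8.76; C: 0.428571.
E[X] = 0.4·2.5 + 0.31·8.76 + 0.29·0.428571 = 3.83989.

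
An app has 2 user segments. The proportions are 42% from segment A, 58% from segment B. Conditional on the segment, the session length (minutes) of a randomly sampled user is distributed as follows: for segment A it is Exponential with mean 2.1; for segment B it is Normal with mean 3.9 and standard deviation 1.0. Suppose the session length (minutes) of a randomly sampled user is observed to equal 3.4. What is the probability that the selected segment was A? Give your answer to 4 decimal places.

0.1625

Likelihoods f(3.4 | ·): A: 0.0943273; B: 0.352065.
Posterior ∝ prior × likelihood. Numerator for A: 0.42·0.0943273 = 0.0396175.
Normalizing constant: 0.42·0.0943273 + 0.58·0.352065 = 0.243815.
P(A | observation) = 0.0396175 / 0.243815 = 0.16249.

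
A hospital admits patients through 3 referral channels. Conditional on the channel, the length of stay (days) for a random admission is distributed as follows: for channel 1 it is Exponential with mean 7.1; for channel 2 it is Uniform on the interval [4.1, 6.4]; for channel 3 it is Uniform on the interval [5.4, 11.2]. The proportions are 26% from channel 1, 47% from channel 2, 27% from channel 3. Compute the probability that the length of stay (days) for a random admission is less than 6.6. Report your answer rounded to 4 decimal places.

Conditional on each channel, P(X < 6.6): 1: 0.60528; 2: 1; 3: 0.206897.
By total probability, P(X < 6.6) = 0.26·0.60528 + 0.47·1 + 0.27·0.206897 = 0.683235.

0.6832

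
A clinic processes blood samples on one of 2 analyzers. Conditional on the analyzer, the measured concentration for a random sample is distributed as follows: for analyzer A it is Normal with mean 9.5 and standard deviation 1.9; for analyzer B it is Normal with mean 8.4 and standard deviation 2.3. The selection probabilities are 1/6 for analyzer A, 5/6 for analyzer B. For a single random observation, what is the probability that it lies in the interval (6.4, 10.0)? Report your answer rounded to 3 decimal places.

0.562

Conditional on each analyzer, P(6.4 < X < 10.0): A: 0.552401; B: 0.564408.
By total probability, P(6.4 < X < 10.0) = 0.166667·0.552401 + 0.833333·0.564408 = 0.562407.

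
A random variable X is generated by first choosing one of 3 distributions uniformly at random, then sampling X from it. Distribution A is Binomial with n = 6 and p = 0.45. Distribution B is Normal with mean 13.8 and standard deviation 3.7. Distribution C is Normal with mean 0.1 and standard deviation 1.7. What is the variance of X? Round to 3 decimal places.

41.317

Per component, A: μ=2.7, E[X²]=8.775; B: μ=13.8, E[X²]=204.13; C: μ=0.1, E[X²]=2.9.
E[X] = 0.333333·2.7 + 0.333333·13.8 + 0.333333·0.1 = 5.53333.
E[X²] = 0.333333·8.775 + 0.333333·204.13 + 0.333333·2.9 = 71.935.
Var(X) = E[X²] − (E[X])² = 71.935 − 30.6178 = 41.3172.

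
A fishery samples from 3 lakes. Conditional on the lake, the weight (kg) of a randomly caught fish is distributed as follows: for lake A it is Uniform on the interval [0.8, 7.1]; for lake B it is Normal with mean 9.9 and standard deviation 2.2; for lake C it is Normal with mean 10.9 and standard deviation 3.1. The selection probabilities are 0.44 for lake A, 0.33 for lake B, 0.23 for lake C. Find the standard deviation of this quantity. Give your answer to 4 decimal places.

3.9201

Per component, A: μ=3.95, E[X²]=18.91; B: μ=9.9, E[X²]=102.85; C: μ=10.9, E[X²]=128.42.
E[X] = 0.44·3.95 + 0.33·9.9 + 0.23·10.9 = 7.512.
E[X²] = 0.44·18.91 + 0.33·102.85 + 0.23·128.42 = 71.7975.
Var(X) = E[X²] − (E[X])² = 71.7975 − 56.4301 = 15.3674.
SD(X) = √15.3674 = 3.92012.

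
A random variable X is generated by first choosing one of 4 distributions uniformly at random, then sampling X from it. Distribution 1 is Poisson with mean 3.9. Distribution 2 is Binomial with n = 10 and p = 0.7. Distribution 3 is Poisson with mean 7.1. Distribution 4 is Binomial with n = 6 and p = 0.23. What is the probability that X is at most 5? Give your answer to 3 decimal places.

0.560

Conditional on each component, P(X ≤ 5): 1: 0.800558; 2: 0.150268; 3: 0.288119; 4: 0.999852.
By total probability, P(X ≤ 5) = 0.25·0.800558 + 0.25·0.150268 + 0.25·0.288119 + 0.25·0.999852 = 0.559699.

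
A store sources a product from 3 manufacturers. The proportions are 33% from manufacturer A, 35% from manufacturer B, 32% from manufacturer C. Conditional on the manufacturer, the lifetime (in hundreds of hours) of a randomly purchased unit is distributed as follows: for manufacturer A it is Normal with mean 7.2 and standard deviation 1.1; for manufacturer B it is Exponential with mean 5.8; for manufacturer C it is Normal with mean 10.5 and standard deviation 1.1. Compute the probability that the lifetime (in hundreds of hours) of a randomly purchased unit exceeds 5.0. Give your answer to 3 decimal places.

Conditional on each manufacturer, P(X > 5.0): A: 0.97725; B: 0.422287; C: 1.
By total probability, P(X > 5.0) = 0.33·0.97725 + 0.35·0.422287 + 0.32·1 = 0.790293.

0.790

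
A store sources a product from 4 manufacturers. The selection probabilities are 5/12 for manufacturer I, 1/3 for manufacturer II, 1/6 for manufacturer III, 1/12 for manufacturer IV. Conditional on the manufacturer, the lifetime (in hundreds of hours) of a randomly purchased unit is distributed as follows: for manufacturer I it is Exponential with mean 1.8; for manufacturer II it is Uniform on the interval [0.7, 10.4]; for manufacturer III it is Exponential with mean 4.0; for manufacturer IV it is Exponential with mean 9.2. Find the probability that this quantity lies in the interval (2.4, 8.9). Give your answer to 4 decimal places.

0.4362

Conditional on each manufacturer, P(2.4 < X < 8.9): I: 0.256474; II: 0.670103; III: 0.440744; IV: 0.390308.
By total probability, P(2.4 < X < 8.9) = 0.416667·0.256474 + 0.333333·0.670103 + 0.166667·0.440744 + 0.0833333·0.390308 = 0.436215.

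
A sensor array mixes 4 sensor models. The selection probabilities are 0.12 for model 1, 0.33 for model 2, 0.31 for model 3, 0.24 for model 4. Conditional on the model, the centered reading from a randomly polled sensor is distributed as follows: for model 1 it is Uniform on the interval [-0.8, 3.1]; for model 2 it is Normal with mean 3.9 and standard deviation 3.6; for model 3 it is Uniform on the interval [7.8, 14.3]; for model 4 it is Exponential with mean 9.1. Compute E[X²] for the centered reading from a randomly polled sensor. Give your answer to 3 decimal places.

For each component E[X²] = Var + (mean)², giving 1: 2.59; 2: 28.17; 3: 125.623; 4: 165.62.
Overall E[X²] = 0.12·2.59 + 0.33·28.17 + 0.31·125.623 + 0.24·165.62 = 88.2989.

88.299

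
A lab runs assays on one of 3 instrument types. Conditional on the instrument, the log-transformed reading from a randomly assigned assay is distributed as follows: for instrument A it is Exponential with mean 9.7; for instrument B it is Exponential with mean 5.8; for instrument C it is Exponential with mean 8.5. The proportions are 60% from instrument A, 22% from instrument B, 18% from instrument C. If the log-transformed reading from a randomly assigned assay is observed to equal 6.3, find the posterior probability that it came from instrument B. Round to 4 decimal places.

Likelihoods f(6.3 | ·): A: 0.0538469; B: 0.0581887; C: 0.0560651.
Posterior ∝ prior × likelihood. Numerator for B: 0.22·0.0581887 = 0.0128015.
Normalizing constant: 0.6·0.0538469 + 0.22·0.0581887 + 0.18·0.0560651 = 0.0552014.
P(B | observation) = 0.0128015 / 0.0552014 = 0.231906.

0.2319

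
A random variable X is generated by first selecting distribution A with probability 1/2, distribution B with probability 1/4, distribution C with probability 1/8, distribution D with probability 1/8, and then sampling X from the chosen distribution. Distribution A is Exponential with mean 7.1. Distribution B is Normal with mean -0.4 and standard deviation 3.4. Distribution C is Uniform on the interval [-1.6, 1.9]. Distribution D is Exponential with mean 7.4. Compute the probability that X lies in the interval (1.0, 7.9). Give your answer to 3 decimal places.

0.452

Conditional on each component, P(1.0 < X < 7.9): A: 0.539946; B: 0.332936; C: 0.257143; D: 0.529754.
By total probability, P(1.0 < X < 7.9) = 0.5·0.539946 + 0.25·0.332936 + 0.125·0.257143 + 0.125·0.529754 = 0.451569.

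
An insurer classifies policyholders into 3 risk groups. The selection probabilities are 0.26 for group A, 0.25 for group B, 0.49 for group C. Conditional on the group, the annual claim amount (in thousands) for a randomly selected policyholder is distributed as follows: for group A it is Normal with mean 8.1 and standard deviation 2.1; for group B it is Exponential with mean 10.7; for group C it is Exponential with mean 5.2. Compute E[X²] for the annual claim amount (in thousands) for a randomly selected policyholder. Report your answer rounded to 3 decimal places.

101.949

For each component E[X²] = Var + (mean)², giving A: 70.02; B: 228.98; C: 54.08.
Overall E[X²] = 0.26·70.02 + 0.25·228.98 + 0.49·54.08 = 101.949.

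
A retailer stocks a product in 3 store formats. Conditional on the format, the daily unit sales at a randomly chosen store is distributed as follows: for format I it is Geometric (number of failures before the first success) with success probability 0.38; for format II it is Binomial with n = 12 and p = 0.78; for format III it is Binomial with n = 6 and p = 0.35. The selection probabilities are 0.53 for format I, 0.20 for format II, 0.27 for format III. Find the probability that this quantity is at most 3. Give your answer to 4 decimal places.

Conditional on each format, P(X ≤ 3): I: 0.852237; II: 0.000137265; III: 0.882576.
By total probability, P(X ≤ 3) = 0.53·0.852237 + 0.2·0.000137265 + 0.27·0.882576 = 0.690008.

0.6900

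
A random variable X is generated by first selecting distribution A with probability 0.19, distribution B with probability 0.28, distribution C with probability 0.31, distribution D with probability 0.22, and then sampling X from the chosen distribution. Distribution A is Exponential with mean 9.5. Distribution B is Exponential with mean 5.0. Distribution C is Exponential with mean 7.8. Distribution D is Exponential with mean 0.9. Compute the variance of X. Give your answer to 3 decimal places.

Per component, A: μ=9.5, E[X²]=180.5; B: μ=5, E[X²]=50; C: μ=7.8, E[X²]=121.68; D: μ=0.9, E[X²]=1.62.
E[X] = 0.19·9.5 + 0.28·5 + 0.31·7.8 + 0.22·0.9 = 5.821.
E[X²] = 0.19·180.5 + 0.28·50 + 0.31·121.68 + 0.22·1.62 = 86.3722.
Var(X) = E[X²] − (E[X])² = 86.3722 − 33.884 = 52.4882.

52.488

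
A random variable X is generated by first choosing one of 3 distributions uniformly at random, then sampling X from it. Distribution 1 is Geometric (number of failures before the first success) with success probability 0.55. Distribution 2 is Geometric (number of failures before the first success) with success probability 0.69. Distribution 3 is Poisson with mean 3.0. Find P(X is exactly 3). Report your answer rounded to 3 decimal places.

0.098

Conditional on each component, P(X = 3): 1: 0.0501187; 2: 0.0205558; 3: 0.224042.
By total probability, P(X = 3) = 0.333333·0.0501187 + 0.333333·0.0205558 + 0.333333·0.224042 = 0.0982388.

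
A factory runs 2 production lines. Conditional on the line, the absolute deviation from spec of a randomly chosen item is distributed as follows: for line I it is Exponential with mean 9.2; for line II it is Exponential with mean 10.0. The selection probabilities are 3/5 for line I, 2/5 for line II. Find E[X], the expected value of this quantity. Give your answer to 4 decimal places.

Component means — I: 9.2; II: 10.
E[X] = 0.6·9.2 + 0.4·10 = 9.52.

9.5200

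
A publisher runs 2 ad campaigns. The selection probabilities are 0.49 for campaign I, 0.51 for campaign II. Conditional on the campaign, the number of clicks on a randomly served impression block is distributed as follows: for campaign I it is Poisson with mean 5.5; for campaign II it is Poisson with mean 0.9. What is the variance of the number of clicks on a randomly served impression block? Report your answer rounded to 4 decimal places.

Per component, I: μ=5.5, E[X²]=35.75; II: μ=0.9, E[X²]=1.71.
E[X] = 0.49·5.5 + 0.51·0.9 = 3.154.
E[X²] = 0.49·35.75 + 0.51·1.71 = 18.3896.
Var(X) = E[X²] − (E[X])² = 18.3896 − 9.94772 = 8.44188.

8.4419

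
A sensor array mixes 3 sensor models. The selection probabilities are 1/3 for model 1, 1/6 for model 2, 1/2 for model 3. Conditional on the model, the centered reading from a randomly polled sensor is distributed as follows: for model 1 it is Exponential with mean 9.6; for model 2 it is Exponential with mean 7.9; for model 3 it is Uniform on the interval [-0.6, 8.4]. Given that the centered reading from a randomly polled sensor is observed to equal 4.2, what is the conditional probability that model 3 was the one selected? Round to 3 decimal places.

Likelihoods f(4.2 | ·): 1: 0.0672551; 2: 0.0743845; 3: 0.111111.
Posterior ∝ prior × likelihood. Numerator for 3: 0.5·0.111111 = 0.0555556.
Normalizing constant: 0.333333·0.0672551 + 0.166667·0.0743845 + 0.5·0.111111 = 0.0903713.
P(3 | observation) = 0.0555556 / 0.0903713 = 0.614748.

0.615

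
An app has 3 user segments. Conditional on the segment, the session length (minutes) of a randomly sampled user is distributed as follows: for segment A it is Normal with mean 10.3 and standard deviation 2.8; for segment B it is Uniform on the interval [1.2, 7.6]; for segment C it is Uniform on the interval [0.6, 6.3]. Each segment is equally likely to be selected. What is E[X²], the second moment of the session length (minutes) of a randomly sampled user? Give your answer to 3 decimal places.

For each component E[X²] = Var + (mean)², giving A: 113.93; B: 22.7733; C: 14.61.
Overall E[X²] = 0.333333·113.93 + 0.333333·22.7733 + 0.333333·14.61 = 50.4378.

50.438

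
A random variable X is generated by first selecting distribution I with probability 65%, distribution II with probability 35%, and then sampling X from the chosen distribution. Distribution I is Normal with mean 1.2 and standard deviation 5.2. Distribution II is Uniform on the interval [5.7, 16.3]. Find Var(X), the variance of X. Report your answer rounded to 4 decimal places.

Per component, I: μ=1.2, E[X²]=28.48; II: μ=11, E[X²]=130.363.
E[X] = 0.65·1.2 + 0.35·11 = 4.63.
E[X²] = 0.65·28.48 + 0.35·130.363 = 64.1392.
Var(X) = E[X²] − (E[X])² = 64.1392 − 21.4369 = 42.7023.

42.7023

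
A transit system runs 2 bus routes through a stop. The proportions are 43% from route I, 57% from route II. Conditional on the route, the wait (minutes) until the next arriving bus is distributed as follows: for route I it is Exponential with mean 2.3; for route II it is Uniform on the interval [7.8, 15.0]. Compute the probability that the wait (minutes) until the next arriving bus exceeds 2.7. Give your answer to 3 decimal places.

0.703

Conditional on each route, P(X > 2.7): I: 0.309155; II: 1.
By total probability, P(X > 2.7) = 0.43·0.309155 + 0.57·1 = 0.702937.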